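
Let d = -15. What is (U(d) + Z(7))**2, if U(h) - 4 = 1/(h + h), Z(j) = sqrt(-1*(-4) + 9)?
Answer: 25861/900 + 119*sqrt(13)/15 ≈ 57.339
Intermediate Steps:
Z(j) = sqrt(13) (Z(j) = sqrt(4 + 9) = sqrt(13))
U(h) = 4 + 1/(2*h) (U(h) = 4 + 1/(h + h) = 4 + 1/(2*h))
(U(d) + Z(7))**2 = ((4 + (1/2)/(-15)) + sqrt(13))**2 = ((4 + (1/2)*(-1/15)) + sqrt(13))**2 = ((4 - 1/30) + sqrt(13))**2 = (119/30 + sqrt(13))**2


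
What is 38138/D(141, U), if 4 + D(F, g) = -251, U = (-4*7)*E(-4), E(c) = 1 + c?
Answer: -38138/255 ≈ -149.56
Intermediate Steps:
U = 84 (U = (-4*7)*(1 - 4) = -28*(-3) = 84)
D(F, g) = -255 (D(F, g) = -4 - 251 = -255)
38138/D(141, U) = 38138/(-255) = 38138*(-1/255) = -38138/255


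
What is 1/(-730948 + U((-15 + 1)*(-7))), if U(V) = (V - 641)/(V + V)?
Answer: -196/143266351 ≈ -1.3681e-6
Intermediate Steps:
U(V) = (-641 + V)/(2*V) (U(V) = (-641 + V)/((2*V)) = (-641 + V)*(1/(2*V)) = (-641 + V)/(2*V))
1/(-730948 + U((-15 + 1)*(-7))) = 1/(-730948 + (-641 + (-15 + 1)*(-7))/(2*(((-15 + 1)*(-7))))) = 1/(-730948 + (-641 - 14*(-7))/(2*((-14*(-7))))) = 1/(-730948 + (½)*(-641 + 98)/98) = 1/(-730948 + (½)*(1/98)*(-543)) = 1/(-730948 - 543/196) = 1/(-143266351/196) = -196/143266351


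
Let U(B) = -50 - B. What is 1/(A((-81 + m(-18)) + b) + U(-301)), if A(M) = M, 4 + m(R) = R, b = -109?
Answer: 1/39 ≈ 0.025641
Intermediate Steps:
m(R) = -4 + R
1/(A((-81 + m(-18)) + b) + U(-301)) = 1/(((-81 + (-4 - 18)) - 109) + (-50 - 1*(-301))) = 1/(((-81 - 22) - 109) + (-50 + 301)) = 1/((-103 - 109) + 251) = 1/(-212 + 251) = 1/39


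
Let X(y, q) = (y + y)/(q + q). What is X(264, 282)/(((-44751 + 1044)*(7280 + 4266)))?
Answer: -22/11859064017 ≈ -1.8551e-9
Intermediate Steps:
X(y, q) = y/q (X(y, q) = (2*y)/((2*q)) = (2*y)*(1/(2*q)) = y/q)
X(264, 282)/(((-44751 + 1044)*(7280 + 4266))) = (264/282)/(((-44751 + 1044)*(7280 + 4266))) = (264*(1/282))/((-43707*11546)) = (44/47)/(-504641022) = (44/47)*(-1/504641022) = -22/11859064017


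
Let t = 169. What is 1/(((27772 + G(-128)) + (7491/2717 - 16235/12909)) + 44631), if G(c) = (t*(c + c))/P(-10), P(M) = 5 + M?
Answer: 1226355/99405024449 ≈ 1.2337e-5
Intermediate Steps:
G(c) = -338*c/5 (G(c) = (169*(c + c))/(5 - 10) = (169*(2*c))/(-5) = (338*c)*(-⅕) = -338*c/5)
1/(((27772 + G(-128)) + (7491/2717 - 16235/12909)) + 44631) = 1/(((27772 - 338/5*(-128)) + (7491/2717 - 16235/12909)) + 44631) = 1/(((27772 + 43264/5) + (7491*(1/2717) - 16235*1/12909)) + 44631) = 1/((182124/5 + (681/247 - 16235/12909)) + 44631) = 1/((182124/5 + 367768/245271) + 44631) = 1/(44671574444/1226355 + 44631) = 1/(99405024449/1226355) = 1226355/99405024449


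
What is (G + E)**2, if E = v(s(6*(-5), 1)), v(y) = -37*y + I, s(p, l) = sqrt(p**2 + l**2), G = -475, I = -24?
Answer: 1482470 + 36926*sqrt(901) ≈ 2.5909e+6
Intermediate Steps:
s(p, l) = sqrt(l**2 + p**2)
v(y) = -24 - 37*y (v(y) = -37*y - 24 = -24 - 37*y)
E = -24 - 37*sqrt(901) (E = -24 - 37*sqrt(1**2 + (6*(-5))**2) = -24 - 37*sqrt(1 + (-30)**2) = -24 - 37*sqrt(1 + 900) = -24 - 37*sqrt(901) ≈ -1134.6)
(G + E)**2 = (-475 + (-24 - 37*sqrt(901)))**2 = (-499 - 37*sqrt(901))**2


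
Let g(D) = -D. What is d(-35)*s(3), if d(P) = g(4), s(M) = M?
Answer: -12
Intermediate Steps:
d(P) = -4 (d(P) = -1*4 = -4)
d(-35)*s(3) = -4*3 = -12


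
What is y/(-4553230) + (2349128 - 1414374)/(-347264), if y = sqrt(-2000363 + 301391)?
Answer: -467377/173632 - I*sqrt(424743)/2276615 ≈ -2.6918 - 0.00028627*I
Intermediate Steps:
y = 2*I*sqrt(424743) (y = sqrt(-1698972) = 2*I*sqrt(424743) ≈ 1303.4*I)
y/(-4553230) + (2349128 - 1414374)/(-347264) = (2*I*sqrt(424743))/(-4553230) + (2349128 - 1414374)/(-347264) = (2*I*sqrt(424743))*(-1/4553230) + 934754*(-1/347264) = -I*sqrt(424743)/2276615 - 467377/173632 = -467377/173632 - I*sqrt(424743)/2276615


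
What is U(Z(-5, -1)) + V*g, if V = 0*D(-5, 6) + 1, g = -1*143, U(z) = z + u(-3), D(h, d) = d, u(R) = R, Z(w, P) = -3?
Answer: -149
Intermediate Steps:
U(z) = -3 + z (U(z) = z - 3 = -3 + z)
g = -143
V = 1 (V = 0*6 + 1 = 0 + 1 = 1)
U(Z(-5, -1)) + V*g = (-3 - 3) + 1*(-143) = -6 - 143 = -149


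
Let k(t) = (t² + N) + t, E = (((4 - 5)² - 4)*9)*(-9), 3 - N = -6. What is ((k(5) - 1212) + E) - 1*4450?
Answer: -5380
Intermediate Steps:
N = 9 (N = 3 - 1*(-6) = 3 + 6 = 9)
E = 243 (E = (((-1)² - 4)*9)*(-9) = ((1 - 4)*9)*(-9) = -3*9*(-9) = -27*(-9) = 243)
k(t) = 9 + t + t² (k(t) = (t² + 9) + t = (9 + t²) + t = 9 + t + t²)
((k(5) - 1212) + E) - 1*4450 = (((9 + 5 + 5²) - 1212) + 243) - 1*4450 = (((9 + 5 + 25) - 1212) + 243) - 4450 = ((39 - 1212) + 243) - 4450 = (-1173 + 243) - 4450 = -930 - 4450 = -5380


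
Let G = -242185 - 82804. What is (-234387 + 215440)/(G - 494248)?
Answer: 18947/819237 ≈ 0.023128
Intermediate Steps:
G = -324989
(-234387 + 215440)/(G - 494248) = (-234387 + 215440)/(-324989 - 494248) = -18947/(-819237) = -18947*(-1/819237) = 18947/819237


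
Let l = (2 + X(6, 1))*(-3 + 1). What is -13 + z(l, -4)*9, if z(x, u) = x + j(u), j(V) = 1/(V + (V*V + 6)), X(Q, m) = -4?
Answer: 47/2 ≈ 23.500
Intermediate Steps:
j(V) = 1/(6 + V + V²) (j(V) = 1/(V + (V² + 6)) = 1/(V + (6 + V²)) = 1/(6 + V + V²))
l = 4 (l = (2 - 4)*(-3 + 1) = -2*(-2) = 4)
z(x, u) = x + 1/(6 + u + u²)
-13 + z(l, -4)*9 = -13 + (4 + 1/(6 - 4 + (-4)²))*9 = -13 + (4 + 1/(6 - 4 + 16))*9 = -13 + (4 + 1/18)*9 = -13 + (73/18)*9 = -13 + 73/2 = 47/2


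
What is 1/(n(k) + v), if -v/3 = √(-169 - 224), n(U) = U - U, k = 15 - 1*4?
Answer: I*√393/1179 ≈ 0.016814*I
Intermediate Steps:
k = 11 (k = 15 - 4 = 11)
n(U) = 0
v = -3*I*√393 (v = -3*√(-169 - 224) = -3*I*√393 ≈ -59.473*I)
1/(n(k) + v) = 1/(0 - 3*I*√393) = 1/(-3*I*√393) = I*√393/1179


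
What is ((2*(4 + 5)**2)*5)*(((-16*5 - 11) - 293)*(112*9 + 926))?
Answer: -601551360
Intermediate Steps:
((2*(4 + 5)**2)*5)*(((-16*5 - 11) - 293)*(112*9 + 926)) = ((2*9**2)*5)*(((-80 - 11) - 293)*(1008 + 926)) = ((2*81)*5)*((-91 - 293)*1934) = (162*5)*(-384*1934) = 810*(-742656) = -601551360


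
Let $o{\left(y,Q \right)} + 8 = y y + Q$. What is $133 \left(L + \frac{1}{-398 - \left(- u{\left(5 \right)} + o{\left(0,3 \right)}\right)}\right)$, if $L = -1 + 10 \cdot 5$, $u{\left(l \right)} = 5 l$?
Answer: $\frac{2398123}{368} \approx 6516.6$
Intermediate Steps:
$o{\left(y,Q \right)} = -8 + Q + y^{2}$ ($o{\left(y,Q \right)} = -8 + \left(y y + Q\right) = -8 + \left(y^{2} + Q\right) = -8 + \left(Q + y^{2}\right) = -8 + Q + y^{2}$)
$L = 49$ ($L = -1 + 50 = 49$)
$133 \left(L + \frac{1}{-398 - \left(- u{\left(5 \right)} + o{\left(0,3 \right)}\right)}\right) = 133 \left(49 + \frac{1}{-398 + \left(5 \cdot 5 - \left(-8 + 3 + 0^{2}\right)\right)}\right) = 133 \left(49 + \frac{1}{-398 + \left(25 - \left(-8 + 3 + 0\right)\right)}\right) = 133 \left(49 + \frac{1}{-398 + \left(25 - -5\right)}\right) = 133 \left(49 + \frac{1}{-398 + \left(25 + 5\right)}\right) = 133 \left(49 + \frac{1}{-398 + 30}\right) = 133 \left(49 + \frac{1}{-368}\right) = 133 \left(49 - \frac{1}{368}\right) = 133 \cdot \frac{18031}{368} = \frac{2398123}{368}$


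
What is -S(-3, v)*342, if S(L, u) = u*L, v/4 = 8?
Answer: 32832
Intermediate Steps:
v = 32 (v = 4*8 = 32)
S(L, u) = L*u
-S(-3, v)*342 = -(-3*32)*342 = -(-96)*342 = -1*(-32832) = 32832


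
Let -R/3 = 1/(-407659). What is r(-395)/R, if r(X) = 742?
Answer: 302482978/3 ≈ 1.0083e+8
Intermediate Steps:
R = 3/407659 (R = -3/(-407659) = -3*(-1/407659) = 3/407659 ≈ 7.3591e-6)
r(-395)/R = 742/(3/407659) = 742*(407659/3) = 302482978/3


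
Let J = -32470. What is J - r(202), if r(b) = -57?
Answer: -32413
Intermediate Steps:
J - r(202) = -32470 - 1*(-57) = -32470 + 57 = -32413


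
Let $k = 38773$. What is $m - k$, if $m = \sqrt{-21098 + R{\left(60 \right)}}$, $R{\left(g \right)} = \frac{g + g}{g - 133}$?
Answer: $-38773 + \frac{i \sqrt{112440002}}{73} \approx -38773.0 + 145.26 i$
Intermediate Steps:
$R{\left(g \right)} = \frac{2 g}{-133 + g}$
$m = \frac{i \sqrt{112440002}}{73}$ ($m = \sqrt{-21098 + 2 \cdot 60 \frac{1}{-133 + 60}} = \sqrt{-21098 + 2 \cdot 60 \frac{1}{-73}} = \sqrt{-21098 + 2 \cdot 60 \left(- \frac{1}{73}\right)} = \sqrt{-21098 - \frac{120}{73}} = \sqrt{- \frac{1540274}{73}} = \frac{i \sqrt{112440002}}{73} \approx 145.26 i$)
$m - k = \frac{i \sqrt{112440002}}{73} - 38773 = -38773 + \frac{i \sqrt{112440002}}{73}$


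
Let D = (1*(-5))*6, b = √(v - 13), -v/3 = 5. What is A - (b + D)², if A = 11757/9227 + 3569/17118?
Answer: -137496281903/157947786 + 120*I*√7 ≈ -870.52 + 317.49*I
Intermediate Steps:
v = -15 (v = -3*5 = -15)
b = 2*I*√7 (b = √(-15 - 13) = √(-28) = 2*I*√7 ≈ 5.2915*I)
D = -30 (D = -5*6 = -30)
A = 234187489/157947786 (A = 11757*(1/9227) + 3569*(1/17118) = 11757/9227 + 3569/17118 = 234187489/157947786 ≈ 1.4827)
A - (b + D)² = 234187489/157947786 - (2*I*√7 - 30)² = 234187489/157947786 - (-30 + 2*I*√7)²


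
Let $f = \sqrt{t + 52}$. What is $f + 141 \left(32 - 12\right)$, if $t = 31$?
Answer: $2820 + \sqrt{83} \approx 2829.1$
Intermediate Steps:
$f = \sqrt{83}$ ($f = \sqrt{31 + 52} = \sqrt{83} \approx 9.1104$)
$f + 141 \left(32 - 12\right) = \sqrt{83} + 141 \left(32 - 12\right) = \sqrt{83} + 141 \cdot 20 = \sqrt{83} + 2820 = 2820 + \sqrt{83}$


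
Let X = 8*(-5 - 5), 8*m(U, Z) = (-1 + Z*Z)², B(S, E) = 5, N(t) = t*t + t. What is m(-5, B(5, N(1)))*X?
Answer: -5760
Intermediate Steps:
N(t) = t + t² (N(t) = t² + t = t + t²)
m(U, Z) = (-1 + Z²)²/8 (m(U, Z) = (-1 + Z*Z)²/8 = (-1 + Z²)²/8)
X = -80 (X = 8*(-10) = -80)
m(-5, B(5, N(1)))*X = ((-1 + 5²)²/8)*(-80) = ((-1 + 25)²/8)*(-80) = ((⅛)*24²)*(-80) = ((⅛)*576)*(-80) = 72*(-80) = -5760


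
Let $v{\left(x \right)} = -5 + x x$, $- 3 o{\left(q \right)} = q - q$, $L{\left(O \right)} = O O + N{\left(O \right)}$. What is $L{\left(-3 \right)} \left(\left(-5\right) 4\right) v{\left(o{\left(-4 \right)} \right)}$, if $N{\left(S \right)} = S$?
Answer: $600$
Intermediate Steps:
$L{\left(O \right)} = O + O^{2}$ ($L{\left(O \right)} = O O + O = O^{2} + O = O + O^{2}$)
$o{\left(q \right)} = 0$ ($o{\left(q \right)} = - \frac{q - q}{3} = \left(- \frac{1}{3}\right) 0 = 0$)
$v{\left(x \right)} = -5 + x^{2}$
$L{\left(-3 \right)} \left(\left(-5\right) 4\right) v{\left(o{\left(-4 \right)} \right)} = - 3 \left(1 - 3\right) \left(\left(-5\right) 4\right) \left(-5 + 0^{2}\right) = \left(-3\right) \left(-2\right) \left(-20\right) \left(-5 + 0\right) = 6 \left(-20\right) \left(-5\right) = \left(-120\right) \left(-5\right) = 600$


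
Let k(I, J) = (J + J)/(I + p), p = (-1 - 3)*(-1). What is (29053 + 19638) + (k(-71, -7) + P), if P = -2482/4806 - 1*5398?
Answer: 6970166788/161001 ≈ 43293.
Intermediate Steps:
p = 4 (p = -4*(-1) = 4)
k(I, J) = 2*J/(4 + I) (k(I, J) = (J + J)/(I + 4) = (2*J)/(4 + I) = 2*J/(4 + I))
P = -12972635/2403 (P = -2482*1/4806 - 5398 = -1241/2403 - 5398 = -12972635/2403 ≈ -5398.5)
(29053 + 19638) + (k(-71, -7) + P) = (29053 + 19638) + (2*(-7)/(4 - 71) - 12972635/2403) = 48691 + (2*(-7)/(-67) - 12972635/2403) = 48691 + (2*(-7)*(-1/67) - 12972635/2403) = 48691 + (14/67 - 12972635/2403) = 48691 - 869132903/161001 = 6970166788/161001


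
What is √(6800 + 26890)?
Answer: √33690 ≈ 183.55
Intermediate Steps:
√(6800 + 26890) = √33690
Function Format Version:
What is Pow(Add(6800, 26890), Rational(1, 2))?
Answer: Pow(33690, Rational(1, 2)) ≈ 183.55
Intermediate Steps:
Pow(Add(6800, 26890), Rational(1, 2)) = Pow(33690, Rational(1, 2))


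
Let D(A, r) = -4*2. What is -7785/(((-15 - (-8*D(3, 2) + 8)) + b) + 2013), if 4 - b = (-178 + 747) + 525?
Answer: -7785/836 ≈ -9.3122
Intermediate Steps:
D(A, r) = -8
b = -1090 (b = 4 - ((-178 + 747) + 525) = 4 - (569 + 525) = 4 - 1*1094 = 4 - 1094 = -1090)
-7785/(((-15 - (-8*D(3, 2) + 8)) + b) + 2013) = -7785/(((-15 - (-8*(-8) + 8)) - 1090) + 2013) = -7785/(((-15 - (64 + 8)) - 1090) + 2013) = -7785/(((-15 - 1*72) - 1090) + 2013) = -7785/(((-15 - 72) - 1090) + 2013) = -7785/((-87 - 1090) + 2013) = -7785/(-1177 + 2013) = -7785/836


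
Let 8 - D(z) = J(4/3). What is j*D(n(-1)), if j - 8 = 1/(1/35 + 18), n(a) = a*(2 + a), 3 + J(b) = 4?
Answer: 35581/631 ≈ 56.388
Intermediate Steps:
J(b) = 1 (J(b) = -3 + 4 = 1)
D(z) = 7 (D(z) = 8 - 1*1 = 8 - 1 = 7)
j = 5083/631 (j = 8 + 1/(1/35 + 18) = 8 + 1/(631/35) = 8 + 35/631 = 5083/631 ≈ 8.0555)
j*D(n(-1)) = (5083/631)*7 = 35581/631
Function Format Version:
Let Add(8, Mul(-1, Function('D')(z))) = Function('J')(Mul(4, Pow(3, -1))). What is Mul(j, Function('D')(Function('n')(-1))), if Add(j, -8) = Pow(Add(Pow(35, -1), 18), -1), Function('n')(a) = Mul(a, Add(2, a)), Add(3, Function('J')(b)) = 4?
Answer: Rational(35581, 631) ≈ 56.388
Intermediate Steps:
Function('J')(b) = 1 (Function('J')(b) = Add(-3, 4) = 1)
Function('D')(z) = 7 (Function('D')(z) = Add(8, Mul(-1, 1)) = Add(8, -1) = 7)
j = Rational(5083, 631) (j = Add(8, Pow(Add(Pow(35, -1), 18), -1)) = Add(8, Pow(Add(Rational(1, 35), 18), -1)) = Add(8, Pow(Rational(631, 35), -1)) = Add(8, Rational(35, 631)) = Rational(5083, 631) ≈ 8.0555)
Mul(j, Function('D')(Function('n')(-1))) = Mul(Rational(5083, 631), 7) = Rational(35581, 631)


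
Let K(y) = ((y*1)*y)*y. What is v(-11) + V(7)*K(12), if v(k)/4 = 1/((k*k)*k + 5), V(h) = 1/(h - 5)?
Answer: 572830/663 ≈ 864.00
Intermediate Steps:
V(h) = 1/(-5 + h)
v(k) = 4/(5 + k**3) (v(k) = 4/((k*k)*k + 5) = 4/(k**2*k + 5) = 4/(k**3 + 5) = 4/(5 + k**3))
K(y) = y**3 (K(y) = (y*y)*y = y**2*y = y**3)
v(-11) + V(7)*K(12) = 4/(5 + (-11)**3) + 12**3/(-5 + 7) = 4/(5 - 1331) + 1728/2 = 4/(-1326) + (1/2)*1728 = 4*(-1/1326) + 864 = -2/663 + 864 = 572830/663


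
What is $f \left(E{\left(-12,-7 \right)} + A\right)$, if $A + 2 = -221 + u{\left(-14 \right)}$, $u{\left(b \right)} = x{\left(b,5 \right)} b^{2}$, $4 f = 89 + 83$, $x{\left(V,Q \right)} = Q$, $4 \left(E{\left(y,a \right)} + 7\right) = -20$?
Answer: $32035$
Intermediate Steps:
$E{\left(y,a \right)} = -12$ ($E{\left(y,a \right)} = -7 + \frac{1}{4} \left(-20\right) = -7 - 5 = -12$)
$f = 43$ ($f = \frac{89 + 83}{4} = \frac{1}{4} \cdot 172 = 43$)
$u{\left(b \right)} = 5 b^{2}$
$A = 757$ ($A = -2 - \left(221 - 5 \left(-14\right)^{2}\right) = -2 + \left(-221 + 5 \cdot 196\right) = -2 + \left(-221 + 980\right) = -2 + 759 = 757$)
$f \left(E{\left(-12,-7 \right)} + A\right) = 43 \left(-12 + 757\right) = 43 \cdot 745 = 32035$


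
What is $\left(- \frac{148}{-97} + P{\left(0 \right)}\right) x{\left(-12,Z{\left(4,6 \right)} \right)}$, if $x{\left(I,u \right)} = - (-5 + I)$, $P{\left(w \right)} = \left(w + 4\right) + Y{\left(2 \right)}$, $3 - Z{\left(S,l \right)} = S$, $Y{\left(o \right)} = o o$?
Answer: $\frac{15708}{97} \approx 161.94$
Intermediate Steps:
$Y{\left(o \right)} = o^{2}$
$Z{\left(S,l \right)} = 3 - S$
$P{\left(w \right)} = 8 + w$ ($P{\left(w \right)} = \left(w + 4\right) + 2^{2} = \left(4 + w\right) + 4 = 8 + w$)
$x{\left(I,u \right)} = 5 - I$
$\left(- \frac{148}{-97} + P{\left(0 \right)}\right) x{\left(-12,Z{\left(4,6 \right)} \right)} = \left(- \frac{148}{-97} + \left(8 + 0\right)\right) \left(5 - -12\right) = \left(\left(-148\right) \left(- \frac{1}{97}\right) + 8\right) \left(5 + 12\right) = \left(\frac{148}{97} + 8\right) 17 = \frac{924}{97} \cdot 17 = \frac{15708}{97}$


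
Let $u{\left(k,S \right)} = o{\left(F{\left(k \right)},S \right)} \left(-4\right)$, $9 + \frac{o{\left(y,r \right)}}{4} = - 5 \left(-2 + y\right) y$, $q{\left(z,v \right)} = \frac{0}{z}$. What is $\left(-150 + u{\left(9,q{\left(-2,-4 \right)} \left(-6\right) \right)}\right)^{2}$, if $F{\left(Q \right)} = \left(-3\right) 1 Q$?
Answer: $3923017956$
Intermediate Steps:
$F{\left(Q \right)} = - 3 Q$
$q{\left(z,v \right)} = 0$
$o{\left(y,r \right)} = -36 - 20 y \left(-2 + y\right)$ ($o{\left(y,r \right)} = -36 + 4 \left(- 5 \left(-2 + y\right) y\right) = -36 + 4 \left(- 5 y \left(-2 + y\right)\right) = -36 - 20 y \left(-2 + y\right)$)
$u{\left(k,S \right)} = 144 + 480 k + 720 k^{2}$ ($u{\left(k,S \right)} = \left(-36 - 20 \left(- 3 k\right)^{2} + 40 \left(- 3 k\right)\right) \left(-4\right) = \left(-36 - 20 \cdot 9 k^{2} - 120 k\right) \left(-4\right) = \left(-36 - 180 k^{2} - 120 k\right) \left(-4\right) = 144 + 480 k + 720 k^{2}$)
$\left(-150 + u{\left(9,q{\left(-2,-4 \right)} \left(-6\right) \right)}\right)^{2} = \left(-150 + \left(144 + 480 \cdot 9 + 720 \cdot 9^{2}\right)\right)^{2} = \left(-150 + \left(144 + 4320 + 720 \cdot 81\right)\right)^{2} = \left(-150 + \left(144 + 4320 + 58320\right)\right)^{2} = \left(-150 + 62784\right)^{2} = 62634^{2} = 3923017956$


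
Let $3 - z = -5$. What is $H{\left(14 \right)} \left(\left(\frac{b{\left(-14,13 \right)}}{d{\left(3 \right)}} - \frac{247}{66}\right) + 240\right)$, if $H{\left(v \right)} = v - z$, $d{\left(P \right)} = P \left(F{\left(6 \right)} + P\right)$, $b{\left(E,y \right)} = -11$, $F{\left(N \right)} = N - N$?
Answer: $\frac{46537}{33} \approx 1410.2$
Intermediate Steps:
$F{\left(N \right)} = 0$
$z = 8$ ($z = 3 - -5 = 3 + 5 = 8$)
$d{\left(P \right)} = P^{2}$ ($d{\left(P \right)} = P \left(0 + P\right) = P P = P^{2}$)
$H{\left(v \right)} = -8 + v$ ($H{\left(v \right)} = v - 8 = -8 + v$)
$H{\left(14 \right)} \left(\left(\frac{b{\left(-14,13 \right)}}{d{\left(3 \right)}} - \frac{247}{66}\right) + 240\right) = \left(-8 + 14\right) \left(\left(- \frac{11}{3^{2}} - \frac{247}{66}\right) + 240\right) = 6 \left(\left(- \frac{11}{9} - \frac{247}{66}\right) + 240\right) = 6 \left(- \frac{983}{198} + 240\right) = 6 \cdot \frac{46537}{198} = \frac{46537}{33}$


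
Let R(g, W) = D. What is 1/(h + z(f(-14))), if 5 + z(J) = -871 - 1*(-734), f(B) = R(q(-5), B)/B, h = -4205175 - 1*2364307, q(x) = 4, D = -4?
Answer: -1/6569624 ≈ -1.5222e-7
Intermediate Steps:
R(g, W) = -4
h = -6569482 (h = -4205175 - 2364307 = -6569482)
f(B) = -4/B
z(J) = -142 (z(J) = -5 + (-871 - 1*(-734)) = -5 + (-871 + 734) = -5 - 137 = -142)
1/(h + z(f(-14))) = 1/(-6569482 - 142) = 1/(-6569624) = -1/6569624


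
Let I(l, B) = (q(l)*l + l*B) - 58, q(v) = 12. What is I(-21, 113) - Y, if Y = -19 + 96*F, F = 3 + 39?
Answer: -6696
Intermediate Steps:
F = 42
Y = 4013 (Y = -19 + 96*42 = -19 + 4032 = 4013)
I(l, B) = -58 + 12*l + B*l (I(l, B) = (12*l + l*B) - 58 = (12*l + B*l) - 58 = -58 + 12*l + B*l)
I(-21, 113) - Y = (-58 + 12*(-21) + 113*(-21)) - 1*4013 = (-58 - 252 - 2373) - 4013 = -2683 - 4013 = -6696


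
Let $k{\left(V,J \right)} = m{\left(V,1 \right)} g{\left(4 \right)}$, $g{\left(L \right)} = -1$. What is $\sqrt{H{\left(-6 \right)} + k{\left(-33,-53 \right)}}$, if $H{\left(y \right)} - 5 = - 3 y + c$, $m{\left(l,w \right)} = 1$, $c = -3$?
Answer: $\sqrt{19} \approx 4.3589$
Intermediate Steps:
$k{\left(V,J \right)} = -1$ ($k{\left(V,J \right)} = 1 \left(-1\right) = -1$)
$H{\left(y \right)} = 2 - 3 y$ ($H{\left(y \right)} = 5 - \left(3 + 3 y\right) = 2 - 3 y$)
$\sqrt{H{\left(-6 \right)} + k{\left(-33,-53 \right)}} = \sqrt{\left(2 - -18\right) - 1} = \sqrt{\left(2 + 18\right) - 1} = \sqrt{20 - 1} = \sqrt{19}$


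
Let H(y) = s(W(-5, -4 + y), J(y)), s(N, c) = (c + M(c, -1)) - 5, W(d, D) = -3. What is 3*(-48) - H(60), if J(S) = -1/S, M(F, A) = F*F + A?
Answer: -496741/3600 ≈ -137.98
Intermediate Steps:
M(F, A) = A + F**2 (M(F, A) = F**2 + A = A + F**2)
s(N, c) = -6 + c + c**2 (s(N, c) = (c + (-1 + c**2)) - 5 = (-1 + c + c**2) - 5 = -6 + c + c**2)
H(y) = -6 + y**(-2) - 1/y (H(y) = -6 - 1/y + (-1/y)**2 = -6 - 1/y + y**(-2) = -6 + y**(-2) - 1/y)
3*(-48) - H(60) = 3*(-48) - (-6 + 60**(-2) - 1/60) = -144 - (-6 + 1/3600 - 1*1/60) = -144 - (-6 + 1/3600 - 1/60) = -144 - 1*(-21659/3600) = -144 + 21659/3600 = -496741/3600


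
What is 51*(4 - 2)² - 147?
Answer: 57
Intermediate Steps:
51*(4 - 2)² - 147 = 51*2² - 147 = 51*4 - 147 = 204 - 147 = 57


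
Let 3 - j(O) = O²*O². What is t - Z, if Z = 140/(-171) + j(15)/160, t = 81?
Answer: 5447461/13680 ≈ 398.21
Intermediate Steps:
j(O) = 3 - O⁴ (j(O) = 3 - O²*O² = 3 - O⁴)
Z = -4339381/13680 (Z = 140/(-171) + (3 - 1*15⁴)/160 = 140*(-1/171) + (3 - 1*50625)*(1/160) = -140/171 + (3 - 50625)*(1/160) = -140/171 - 50622*1/160 = -140/171 - 25311/80 = -4339381/13680 ≈ -317.21)
t - Z = 81 - 1*(-4339381/13680) = 81 + 4339381/13680 = 5447461/13680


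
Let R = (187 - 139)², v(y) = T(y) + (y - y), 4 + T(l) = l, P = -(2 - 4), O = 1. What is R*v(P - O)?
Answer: -6912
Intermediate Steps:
P = 2 (P = -1*(-2) = 2)
T(l) = -4 + l
v(y) = -4 + y (v(y) = (-4 + y) + (y - y) = (-4 + y) + 0 = -4 + y)
R = 2304 (R = 48² = 2304)
R*v(P - O) = 2304*(-4 + (2 - 1*1)) = 2304*(-4 + (2 - 1)) = 2304*(-4 + 1) = 2304*(-3) = -6912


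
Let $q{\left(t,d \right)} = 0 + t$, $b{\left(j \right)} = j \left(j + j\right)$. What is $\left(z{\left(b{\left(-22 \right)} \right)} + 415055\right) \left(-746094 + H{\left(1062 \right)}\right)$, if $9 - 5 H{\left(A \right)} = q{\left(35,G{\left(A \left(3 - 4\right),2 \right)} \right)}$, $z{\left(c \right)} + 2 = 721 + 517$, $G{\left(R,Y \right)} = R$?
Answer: $- \frac{1552971910336}{5} \approx -3.1059 \cdot 10^{11}$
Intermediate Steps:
$b{\left(j \right)} = 2 j^{2}$ ($b{\left(j \right)} = j 2 j = 2 j^{2}$)
$q{\left(t,d \right)} = t$
$z{\left(c \right)} = 1236$ ($z{\left(c \right)} = -2 + \left(721 + 517\right) = -2 + 1238 = 1236$)
$H{\left(A \right)} = - \frac{26}{5}$ ($H{\left(A \right)} = \frac{9}{5} - 7 = - \frac{26}{5}$)
$\left(z{\left(b{\left(-22 \right)} \right)} + 415055\right) \left(-746094 + H{\left(1062 \right)}\right) = \left(1236 + 415055\right) \left(-746094 - \frac{26}{5}\right) = 416291 \left(- \frac{3730496}{5}\right) = - \frac{1552971910336}{5}$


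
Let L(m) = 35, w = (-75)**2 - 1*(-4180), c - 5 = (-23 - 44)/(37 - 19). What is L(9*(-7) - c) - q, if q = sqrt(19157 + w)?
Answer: 35 - 3*sqrt(3218) ≈ -135.18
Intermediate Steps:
c = 23/18 (c = 5 + (-23 - 44)/(37 - 19) = 5 - 67/18 = 23/18 ≈ 1.2778)
w = 9805 (w = 5625 + 4180 = 9805)
q = 3*sqrt(3218) (q = sqrt(19157 + 9805) = sqrt(28962) = 3*sqrt(3218) ≈ 170.18)
L(9*(-7) - c) - q = 35 - 3*sqrt(3218)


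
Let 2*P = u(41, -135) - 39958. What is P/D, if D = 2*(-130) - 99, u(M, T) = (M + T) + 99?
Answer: 39953/718 ≈ 55.645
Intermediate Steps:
u(M, T) = 99 + M + T
P = -39953/2 (P = ((99 + 41 - 135) - 39958)/2 = (5 - 39958)/2 = (½)*(-39953) = -39953/2 ≈ -19977.)
D = -359 (D = -260 - 99 = -359)
P/D = -39953/2/(-359) = -39953/2*(-1/359) = 39953/718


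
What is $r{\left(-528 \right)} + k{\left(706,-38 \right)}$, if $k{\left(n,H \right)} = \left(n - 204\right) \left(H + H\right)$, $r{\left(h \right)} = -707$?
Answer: $-38859$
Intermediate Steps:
$k{\left(n,H \right)} = 2 H \left(-204 + n\right)$ ($k{\left(n,H \right)} = \left(-204 + n\right) 2 H = 2 H \left(-204 + n\right)$)
$r{\left(-528 \right)} + k{\left(706,-38 \right)} = -707 + 2 \left(-38\right) \left(-204 + 706\right) = -707 + 2 \left(-38\right) 502 = -707 - 38152 = -38859$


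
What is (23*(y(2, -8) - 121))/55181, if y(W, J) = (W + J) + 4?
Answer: -2829/55181 ≈ -0.051268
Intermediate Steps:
y(W, J) = 4 + J + W (y(W, J) = (J + W) + 4 = 4 + J + W)
(23*(y(2, -8) - 121))/55181 = (23*((4 - 8 + 2) - 121))/55181 = (23*(-2 - 121))*(1/55181) = (23*(-123))*(1/55181) = -2829*1/55181 = -2829/55181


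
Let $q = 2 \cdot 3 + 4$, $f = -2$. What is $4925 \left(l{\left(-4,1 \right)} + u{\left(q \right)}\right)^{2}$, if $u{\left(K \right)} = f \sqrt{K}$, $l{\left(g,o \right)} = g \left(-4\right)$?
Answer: $1457800 - 315200 \sqrt{10} \approx 4.6105 \cdot 10^{5}$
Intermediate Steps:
$l{\left(g,o \right)} = - 4 g$
$q = 10$ ($q = 6 + 4 = 10$)
$u{\left(K \right)} = - 2 \sqrt{K}$
$4925 \left(l{\left(-4,1 \right)} + u{\left(q \right)}\right)^{2} = 4925 \left(\left(-4\right) \left(-4\right) - 2 \sqrt{10}\right)^{2} = 4925 \left(16 - 2 \sqrt{10}\right)^{2}$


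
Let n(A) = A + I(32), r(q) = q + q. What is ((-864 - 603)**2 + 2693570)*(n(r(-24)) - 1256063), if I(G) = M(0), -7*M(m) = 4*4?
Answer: -6086696647941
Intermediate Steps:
M(m) = -16/7 (M(m) = -4*4/7 = -1/7*16 = -16/7)
I(G) = -16/7
r(q) = 2*q
n(A) = -16/7 + A (n(A) = A - 16/7 = -16/7 + A)
((-864 - 603)**2 + 2693570)*(n(r(-24)) - 1256063) = ((-864 - 603)**2 + 2693570)*((-16/7 + 2*(-24)) - 1256063) = ((-1467)**2 + 2693570)*((-16/7 - 48) - 1256063) = (2152089 + 2693570)*(-352/7 - 1256063) = 4845659*(-8792793/7) = -6086696647941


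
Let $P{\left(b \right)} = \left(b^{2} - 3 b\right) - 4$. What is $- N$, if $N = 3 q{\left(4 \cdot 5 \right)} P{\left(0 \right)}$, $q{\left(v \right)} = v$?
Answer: $240$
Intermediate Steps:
$P{\left(b \right)} = -4 + b^{2} - 3 b$
$N = -240$ ($N = 3 \cdot 4 \cdot 5 \left(-4 + 0^{2} - 0\right) = 3 \cdot 20 \left(-4 + 0 + 0\right) = 60 \left(-4\right) = -240$)
$- N = \left(-1\right) \left(-240\right) = 240$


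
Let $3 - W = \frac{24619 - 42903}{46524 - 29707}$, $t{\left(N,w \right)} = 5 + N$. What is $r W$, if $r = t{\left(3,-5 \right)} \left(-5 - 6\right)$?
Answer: $- \frac{6048680}{16817} \approx -359.68$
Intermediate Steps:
$W = \frac{68735}{16817}$ ($W = 3 - \frac{24619 - 42903}{46524 - 29707} = 3 - - \frac{18284}{16817} = 3 + \frac{18284}{16817} = \frac{68735}{16817} \approx 4.0872$)
$r = -88$ ($r = \left(5 + 3\right) \left(-5 - 6\right) = 8 \left(-5 - 6\right) = 8 \left(-11\right) = -88$)
$r W = \left(-88\right) \frac{68735}{16817} = - \frac{6048680}{16817}$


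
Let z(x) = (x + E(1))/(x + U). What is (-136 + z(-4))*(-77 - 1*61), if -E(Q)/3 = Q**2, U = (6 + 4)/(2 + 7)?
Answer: 239637/13 ≈ 18434.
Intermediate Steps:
U = 10/9 ≈ 1.1111
E(Q) = -3*Q**2
z(x) = (-3 + x)/(10/9 + x) (z(x) = (x - 3*1**2)/(x + 10/9) = (x - 3*1)/(10/9 + x) = (x - 3)/(10/9 + x) = (-3 + x)/(10/9 + x))
(-136 + z(-4))*(-77 - 1*61) = (-136 + 9*(-3 - 4)/(10 + 9*(-4)))*(-77 - 1*61) = (-136 + 9*(-7)/(10 - 36))*(-77 - 61) = (-136 + 9*(-7)/(-26))*(-138) = (-136 + 9*(-1/26)*(-7))*(-138) = (-136 + 63/26)*(-138) = -3473/26*(-138) = 239637/13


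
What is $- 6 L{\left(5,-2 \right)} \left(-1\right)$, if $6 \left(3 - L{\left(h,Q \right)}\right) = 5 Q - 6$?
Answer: $34$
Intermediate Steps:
$L{\left(h,Q \right)} = 4 - \frac{5 Q}{6}$ ($L{\left(h,Q \right)} = 3 - \frac{5 Q - 6}{6} = 3 - \frac{-6 + 5 Q}{6} = 3 - \left(-1 + \frac{5 Q}{6}\right) = 4 - \frac{5 Q}{6}$)
$- 6 L{\left(5,-2 \right)} \left(-1\right) = - 6 \left(4 - - \frac{5}{3}\right) \left(-1\right) = - 6 \left(4 + \frac{5}{3}\right) \left(-1\right) = \left(-6\right) \frac{17}{3} \left(-1\right) = \left(-34\right) \left(-1\right) = 34$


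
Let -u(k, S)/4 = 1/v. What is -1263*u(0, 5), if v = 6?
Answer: 842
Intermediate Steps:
u(k, S) = -⅔ (u(k, S) = -4/6 = -4*⅙ = -⅔)
-1263*u(0, 5) = -1263*(-⅔) = 842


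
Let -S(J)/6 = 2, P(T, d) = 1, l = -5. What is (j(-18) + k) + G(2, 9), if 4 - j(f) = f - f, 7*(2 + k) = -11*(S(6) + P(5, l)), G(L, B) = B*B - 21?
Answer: 555/7 ≈ 79.286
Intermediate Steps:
S(J) = -12 (S(J) = -6*2 = -12)
G(L, B) = -21 + B**2 (G(L, B) = B**2 - 21 = -21 + B**2)
k = 107/7 (k = -2 + (-11*(-12 + 1))/7 = -2 + (-11*(-11))/7 = -2 + (1/7)*121 = -2 + 121/7 = 107/7 ≈ 15.286)
j(f) = 4 (j(f) = 4 - (f - f) = 4 - 1*0 = 4 + 0 = 4)
(j(-18) + k) + G(2, 9) = (4 + 107/7) + (-21 + 9**2) = 135/7 + (-21 + 81) = 135/7 + 60 = 555/7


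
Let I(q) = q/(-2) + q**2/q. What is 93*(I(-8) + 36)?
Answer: 2976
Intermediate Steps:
I(q) = q/2 (I(q) = q*(-1/2) + q = -q/2 + q = q/2)
93*(I(-8) + 36) = 93*((1/2)*(-8) + 36) = 93*(-4 + 36) = 93*32 = 2976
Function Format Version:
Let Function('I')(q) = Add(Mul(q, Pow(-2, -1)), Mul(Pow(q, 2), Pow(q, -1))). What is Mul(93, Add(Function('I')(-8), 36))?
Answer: 2976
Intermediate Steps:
Function('I')(q) = Mul(Rational(1, 2), q) (Function('I')(q) = Add(Mul(q, Rational(-1, 2)), q) = Add(Mul(Rational(-1, 2), q), q) = Mul(Rational(1, 2), q))
Mul(93, Add(Function('I')(-8), 36)) = Mul(93, Add(Mul(Rational(1, 2), -8), 36)) = Mul(93, Add(-4, 36)) = Mul(93, 32) = 2976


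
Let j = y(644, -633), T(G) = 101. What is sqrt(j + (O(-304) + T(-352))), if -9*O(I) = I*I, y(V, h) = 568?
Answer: I*sqrt(86395)/3 ≈ 97.977*I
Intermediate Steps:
O(I) = -I**2/9 (O(I) = -I*I/9 = -I**2/9)
j = 568
sqrt(j + (O(-304) + T(-352))) = sqrt(568 + (-1/9*(-304)**2 + 101)) = sqrt(568 + (-1/9*92416 + 101)) = sqrt(568 + (-92416/9 + 101)) = sqrt(568 - 91507/9) = sqrt(-86395/9) = I*sqrt(86395)/3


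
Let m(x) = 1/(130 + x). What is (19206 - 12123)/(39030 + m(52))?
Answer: 1289106/7103461 ≈ 0.18148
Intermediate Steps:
(19206 - 12123)/(39030 + m(52)) = (19206 - 12123)/(39030 + 1/(130 + 52)) = 7083/(39030 + 1/182) = 7083/(7103461/182) = 7083*(182/7103461) = 1289106/7103461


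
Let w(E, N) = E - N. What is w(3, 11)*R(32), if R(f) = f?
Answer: -256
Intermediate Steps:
w(3, 11)*R(32) = (3 - 1*11)*32 = (3 - 11)*32 = -8*32 = -256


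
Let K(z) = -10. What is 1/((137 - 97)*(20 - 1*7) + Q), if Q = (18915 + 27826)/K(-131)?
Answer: -10/41541 ≈ -0.00024073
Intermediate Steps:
Q = -46741/10 (Q = (18915 + 27826)/(-10) = 46741*(-⅒) = -46741/10 ≈ -4674.1)
1/((137 - 97)*(20 - 1*7) + Q) = 1/((137 - 97)*(20 - 1*7) - 46741/10) = 1/(40*(20 - 7) - 46741/10) = 1/(40*13 - 46741/10) = 1/(520 - 46741/10) = 1/(-41541/10) = -10/41541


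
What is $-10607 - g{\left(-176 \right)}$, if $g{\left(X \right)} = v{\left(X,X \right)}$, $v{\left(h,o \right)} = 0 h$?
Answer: $-10607$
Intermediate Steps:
$v{\left(h,o \right)} = 0$
$g{\left(X \right)} = 0$
$-10607 - g{\left(-176 \right)} = -10607 - 0 = -10607 + 0 = -10607$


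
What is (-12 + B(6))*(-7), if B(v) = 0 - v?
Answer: 126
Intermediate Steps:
B(v) = -v
(-12 + B(6))*(-7) = (-12 - 1*6)*(-7) = (-12 - 6)*(-7) = -18*(-7) = 126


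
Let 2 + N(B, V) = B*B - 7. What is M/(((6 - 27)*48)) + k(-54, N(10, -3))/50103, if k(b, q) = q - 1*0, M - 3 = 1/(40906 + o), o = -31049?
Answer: -1782355/1536469732 ≈ -0.0011600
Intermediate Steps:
M = 29572/9857 (M = 3 + 1/(40906 - 31049) = 3 + 1/9857 = 29572/9857 ≈ 3.0001)
N(B, V) = -9 + B² (N(B, V) = -2 + (B*B - 7) = -2 + (B² - 7) = -2 + (-7 + B²) = -9 + B²)
k(b, q) = q (k(b, q) = q + 0 = q)
M/(((6 - 27)*48)) + k(-54, N(10, -3))/50103 = 29572/(9857*(((6 - 27)*48))) + (-9 + 10²)/50103 = 29572/(9857*((-21*48))) + (-9 + 100)*(1/50103) = (29572/9857)/(-1008) + 91*(1/50103) = (29572/9857)*(-1/1008) + 91/50103 = -7393/2483964 + 91/50103 = -1782355/1536469732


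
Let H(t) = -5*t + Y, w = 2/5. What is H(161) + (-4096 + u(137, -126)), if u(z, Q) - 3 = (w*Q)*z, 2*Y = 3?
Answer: -118013/10 ≈ -11801.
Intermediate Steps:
Y = 3/2 (Y = (½)*3 = 3/2 ≈ 1.5000)
w = ⅖ (w = 2*(⅕) = ⅖ ≈ 0.40000)
u(z, Q) = 3 + 2*Q*z/5 (u(z, Q) = 3 + (2*Q/5)*z = 3 + 2*Q*z/5)
H(t) = 3/2 - 5*t (H(t) = -5*t + 3/2 = 3/2 - 5*t)
H(161) + (-4096 + u(137, -126)) = (3/2 - 5*161) + (-4096 + (3 + (⅖)*(-126)*137)) = (3/2 - 805) + (-4096 + (3 - 34524/5)) = -1607/2 + (-4096 - 34509/5) = -1607/2 - 54989/5 = -118013/10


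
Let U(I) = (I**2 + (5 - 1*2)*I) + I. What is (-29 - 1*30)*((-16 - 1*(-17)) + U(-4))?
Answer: -59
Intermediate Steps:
U(I) = I**2 + 4*I (U(I) = (I**2 + (5 - 2)*I) + I = (I**2 + 3*I) + I = I**2 + 4*I)
(-29 - 1*30)*((-16 - 1*(-17)) + U(-4)) = (-29 - 1*30)*((-16 - 1*(-17)) - 4*(4 - 4)) = (-29 - 30)*((-16 + 17) - 4*0) = -59*(1 + 0) = -59*1 = -59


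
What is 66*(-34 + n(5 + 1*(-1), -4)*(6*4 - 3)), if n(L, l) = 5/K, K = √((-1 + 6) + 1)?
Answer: -2244 + 1155*√6 ≈ 585.16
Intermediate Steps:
K = √6 (K = √(5 + 1) = √6 ≈ 2.4495)
n(L, l) = 5*√6/6 (n(L, l) = 5/(√6) = 5*(√6/6) = 5*√6/6)
66*(-34 + n(5 + 1*(-1), -4)*(6*4 - 3)) = 66*(-34 + (5*√6/6)*(6*4 - 3)) = 66*(-34 + (5*√6/6)*(24 - 3)) = 66*(-34 + (5*√6/6)*21) = 66*(-34 + 35*√6/2) = -2244 + 1155*√6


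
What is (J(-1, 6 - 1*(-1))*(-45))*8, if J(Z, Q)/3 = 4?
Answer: -4320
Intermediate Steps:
J(Z, Q) = 12 (J(Z, Q) = 3*4 = 12)
(J(-1, 6 - 1*(-1))*(-45))*8 = (12*(-45))*8 = -540*8 = -4320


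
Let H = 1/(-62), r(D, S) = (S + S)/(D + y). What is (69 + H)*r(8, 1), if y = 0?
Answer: 4277/248 ≈ 17.246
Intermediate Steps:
r(D, S) = 2*S/D (r(D, S) = (S + S)/(D + 0) = (2*S)/D = 2*S/D)
H = -1/62 ≈ -0.016129
(69 + H)*r(8, 1) = (69 - 1/62)*(2*1/8) = 4277*(2*1*(1/8))/62 = (4277/62)*(1/4) = 4277/248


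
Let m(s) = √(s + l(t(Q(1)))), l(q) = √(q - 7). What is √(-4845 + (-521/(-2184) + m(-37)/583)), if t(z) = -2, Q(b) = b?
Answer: √(-1963607959158846 + 695206512*√(-37 + 3*I))/636636 ≈ 7.501e-5 + 69.604*I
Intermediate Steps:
l(q) = √(-7 + q)
m(s) = √(s + 3*I) (m(s) = √(s + √(-7 - 2)) = √(s + √(-9)) = √(s + 3*I))
√(-4845 + (-521/(-2184) + m(-37)/583)) = √(-4845 + (-521/(-2184) + √(-37 + 3*I)/583)) = √(-4845 + (-521*(-1/2184) + √(-37 + 3*I)*(1/583))) = √(-4845 + (521/2184 + √(-37 + 3*I)/583)) = √(-10580959/2184 + √(-37 + 3*I)/583)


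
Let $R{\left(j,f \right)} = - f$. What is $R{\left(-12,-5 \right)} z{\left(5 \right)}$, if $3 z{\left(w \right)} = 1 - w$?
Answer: $- \frac{20}{3} \approx -6.6667$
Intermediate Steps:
$z{\left(w \right)} = \frac{1}{3} - \frac{w}{3}$ ($z{\left(w \right)} = \frac{1 - w}{3} = \frac{1}{3} - \frac{w}{3}$)
$R{\left(-12,-5 \right)} z{\left(5 \right)} = \left(-1\right) \left(-5\right) \left(\frac{1}{3} - \frac{5}{3}\right) = 5 \left(\frac{1}{3} - \frac{5}{3}\right) = 5 \left(- \frac{4}{3}\right) = - \frac{20}{3}$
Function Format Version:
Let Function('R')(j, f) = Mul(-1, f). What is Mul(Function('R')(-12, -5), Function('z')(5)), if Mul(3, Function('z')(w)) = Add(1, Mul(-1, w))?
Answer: Rational(-20, 3) ≈ -6.6667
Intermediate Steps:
Function('z')(w) = Add(Rational(1, 3), Mul(Rational(-1, 3), w)) (Function('z')(w) = Mul(Rational(1, 3), Add(1, Mul(-1, w))) = Add(Rational(1, 3), Mul(Rational(-1, 3), w)))
Mul(Function('R')(-12, -5), Function('z')(5)) = Mul(Mul(-1, -5), Add(Rational(1, 3), Mul(Rational(-1, 3), 5))) = Mul(5, Add(Rational(1, 3), Rational(-5, 3))) = Mul(5, Rational(-4, 3)) = Rational(-20, 3)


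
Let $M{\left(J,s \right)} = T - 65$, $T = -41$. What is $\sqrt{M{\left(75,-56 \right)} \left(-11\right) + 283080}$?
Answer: $\sqrt{284246} \approx 533.15$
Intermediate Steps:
$M{\left(J,s \right)} = -106$ ($M{\left(J,s \right)} = -41 - 65 = -106$)
$\sqrt{M{\left(75,-56 \right)} \left(-11\right) + 283080} = \sqrt{\left(-106\right) \left(-11\right) + 283080} = \sqrt{1166 + 283080} = \sqrt{284246}$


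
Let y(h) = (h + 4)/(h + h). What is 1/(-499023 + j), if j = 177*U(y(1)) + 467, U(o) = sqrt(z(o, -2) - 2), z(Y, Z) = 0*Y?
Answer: -249278/124279073897 - 177*I*sqrt(2)/248558147794 ≈ -2.0058e-6 - 1.0071e-9*I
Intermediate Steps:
z(Y, Z) = 0
y(h) = (4 + h)/(2*h) (y(h) = (4 + h)/((2*h)) = (4 + h)*(1/(2*h)) = (4 + h)/(2*h))
U(o) = I*sqrt(2) (U(o) = sqrt(0 - 2) = sqrt(-2) = I*sqrt(2))
j = 467 + 177*I*sqrt(2) (j = 177*(I*sqrt(2)) + 467 = 177*I*sqrt(2) + 467 = 467 + 177*I*sqrt(2) ≈ 467.0 + 250.32*I)
1/(-499023 + j) = 1/(-499023 + (467 + 177*I*sqrt(2))) = 1/(-498556 + 177*I*sqrt(2))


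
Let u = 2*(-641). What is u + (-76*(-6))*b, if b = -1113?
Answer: -508810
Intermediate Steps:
u = -1282
u + (-76*(-6))*b = -1282 - 76*(-6)*(-1113) = -1282 + 456*(-1113) = -1282 - 507528 = -508810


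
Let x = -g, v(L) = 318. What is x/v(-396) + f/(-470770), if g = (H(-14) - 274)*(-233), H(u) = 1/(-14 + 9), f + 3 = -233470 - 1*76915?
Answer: -4996355473/24950810 ≈ -200.25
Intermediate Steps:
f = -310388 (f = -3 + (-233470 - 1*76915) = -3 + (-233470 - 76915) = -3 - 310385 = -310388)
H(u) = -⅕ (H(u) = 1/(-5) = -⅕)
g = 319443/5 (g = (-⅕ - 274)*(-233) = -1371/5*(-233) = 319443/5 ≈ 63889.)
x = -319443/5 (x = -1*319443/5 = -319443/5 ≈ -63889.)
x/v(-396) + f/(-470770) = -319443/5/318 - 310388/(-470770) = -319443/5*1/318 - 310388*(-1/470770) = -106481/530 + 155194/235385 = -4996355473/24950810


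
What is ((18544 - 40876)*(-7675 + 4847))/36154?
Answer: 31577448/18077 ≈ 1746.8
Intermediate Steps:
((18544 - 40876)*(-7675 + 4847))/36154 = -22332*(-2828)*(1/36154) = 63154896*(1/36154) = 31577448/18077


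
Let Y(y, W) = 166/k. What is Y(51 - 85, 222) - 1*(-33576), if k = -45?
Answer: 1510754/45 ≈ 33572.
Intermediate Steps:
Y(y, W) = -166/45 (Y(y, W) = 166/(-45) = 166*(-1/45) = -166/45)
Y(51 - 85, 222) - 1*(-33576) = -166/45 - 1*(-33576) = -166/45 + 33576 = 1510754/45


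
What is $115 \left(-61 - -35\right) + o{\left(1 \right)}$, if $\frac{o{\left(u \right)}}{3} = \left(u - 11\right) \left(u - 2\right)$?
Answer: $-2960$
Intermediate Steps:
$o{\left(u \right)} = 3 \left(-11 + u\right) \left(-2 + u\right)$ ($o{\left(u \right)} = 3 \left(u - 11\right) \left(u - 2\right) = 3 \left(-11 + u\right) \left(-2 + u\right)$)
$115 \left(-61 - -35\right) + o{\left(1 \right)} = 115 \left(-61 - -35\right) + \left(66 - 39 + 3 \cdot 1^{2}\right) = 115 \left(-61 + 35\right) + \left(66 - 39 + 3 \cdot 1\right) = 115 \left(-26\right) + \left(66 - 39 + 3\right) = -2990 + 30 = -2960$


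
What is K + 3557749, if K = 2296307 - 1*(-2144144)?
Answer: 7998200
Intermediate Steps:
K = 4440451 (K = 2296307 + 2144144 = 4440451)
K + 3557749 = 4440451 + 3557749 = 7998200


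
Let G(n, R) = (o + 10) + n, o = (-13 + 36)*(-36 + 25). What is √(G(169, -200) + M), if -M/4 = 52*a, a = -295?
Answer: √61286 ≈ 247.56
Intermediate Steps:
o = -253 (o = 23*(-11) = -253)
G(n, R) = -243 + n (G(n, R) = (-253 + 10) + n = -243 + n)
M = 61360 (M = -208*(-295) = -4*(-15340) = 61360)
√(G(169, -200) + M) = √((-243 + 169) + 61360) = √(-74 + 61360) = √61286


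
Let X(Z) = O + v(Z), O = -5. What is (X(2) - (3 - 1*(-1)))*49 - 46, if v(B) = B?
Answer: -389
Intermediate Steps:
X(Z) = -5 + Z
(X(2) - (3 - 1*(-1)))*49 - 46 = ((-5 + 2) - (3 - 1*(-1)))*49 - 46 = (-3 - (3 + 1))*49 - 46 = (-3 - 1*4)*49 - 46 = (-3 - 4)*49 - 46 = -7*49 - 46 = -343 - 46 = -389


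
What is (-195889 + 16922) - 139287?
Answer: -318254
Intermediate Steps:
(-195889 + 16922) - 139287 = -178967 - 139287 = -318254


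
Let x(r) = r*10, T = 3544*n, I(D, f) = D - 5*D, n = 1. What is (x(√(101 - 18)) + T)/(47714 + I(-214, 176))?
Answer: 1772/24285 + √83/4857 ≈ 0.074843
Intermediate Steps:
I(D, f) = -4*D
T = 3544 (T = 3544*1 = 3544)
x(r) = 10*r
(x(√(101 - 18)) + T)/(47714 + I(-214, 176)) = (10*√(101 - 18) + 3544)/(47714 - 4*(-214)) = (10*√83 + 3544)/(47714 + 856) = (3544 + 10*√83)/48570 = (3544 + 10*√83)*(1/48570) = 1772/24285 + √83/4857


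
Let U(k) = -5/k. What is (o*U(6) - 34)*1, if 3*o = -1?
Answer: -607/18 ≈ -33.722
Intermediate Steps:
o = -1/3 (o = (1/3)*(-1) = -1/3 ≈ -0.33333)
(o*U(6) - 34)*1 = (-(-5)/(3*6) - 34)*1 = (-1/3*(-5/6) - 34)*1 = (5/18 - 34)*1 = -607/18*1 = -607/18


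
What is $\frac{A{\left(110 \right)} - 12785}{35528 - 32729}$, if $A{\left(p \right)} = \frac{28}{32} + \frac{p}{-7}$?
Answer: $- \frac{716791}{156744} \approx -4.573$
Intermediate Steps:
$A{\left(p \right)} = \frac{7}{8} - \frac{p}{7}$ ($A{\left(p \right)} = 28 \cdot \frac{1}{32} + p \left(- \frac{1}{7}\right) = \frac{7}{8} - \frac{p}{7}$)
$\frac{A{\left(110 \right)} - 12785}{35528 - 32729} = \frac{\left(\frac{7}{8} - \frac{110}{7}\right) - 12785}{35528 - 32729} = \frac{\left(\frac{7}{8} - \frac{110}{7}\right) - 12785}{2799} = \left(- \frac{831}{56} - 12785\right) \frac{1}{2799} = \left(- \frac{716791}{56}\right) \frac{1}{2799} = - \frac{716791}{156744}$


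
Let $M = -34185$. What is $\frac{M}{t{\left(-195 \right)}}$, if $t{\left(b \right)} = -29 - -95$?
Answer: $- \frac{11395}{22} \approx -517.95$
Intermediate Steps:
$t{\left(b \right)} = 66$ ($t{\left(b \right)} = -29 + 95 = 66$)
$\frac{M}{t{\left(-195 \right)}} = - \frac{34185}{66} = \left(-34185\right) \frac{1}{66} = - \frac{11395}{22}$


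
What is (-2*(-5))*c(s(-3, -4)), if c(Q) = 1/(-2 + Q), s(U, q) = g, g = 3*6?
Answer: 5/8 ≈ 0.62500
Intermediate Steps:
g = 18
s(U, q) = 18
(-2*(-5))*c(s(-3, -4)) = (-2*(-5))/(-2 + 18) = 10/16 = 10*(1/16) = 5/8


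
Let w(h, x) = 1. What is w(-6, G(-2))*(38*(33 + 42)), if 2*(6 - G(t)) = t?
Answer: 2850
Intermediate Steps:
G(t) = 6 - t/2
w(-6, G(-2))*(38*(33 + 42)) = 1*(38*(33 + 42)) = 1*(38*75) = 1*2850 = 2850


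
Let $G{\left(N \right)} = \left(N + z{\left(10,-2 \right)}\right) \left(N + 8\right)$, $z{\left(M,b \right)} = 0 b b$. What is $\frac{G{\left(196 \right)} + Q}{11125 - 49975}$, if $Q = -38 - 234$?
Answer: $- \frac{19856}{19425} \approx -1.0222$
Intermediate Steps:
$Q = -272$ ($Q = -38 - 234 = -272$)
$z{\left(M,b \right)} = 0$ ($z{\left(M,b \right)} = 0 b = 0$)
$G{\left(N \right)} = N \left(8 + N\right)$ ($G{\left(N \right)} = \left(N + 0\right) \left(N + 8\right) = N \left(8 + N\right)$)
$\frac{G{\left(196 \right)} + Q}{11125 - 49975} = \frac{196 \left(8 + 196\right) - 272}{11125 - 49975} = \frac{196 \cdot 204 - 272}{-38850} = \left(39984 - 272\right) \left(- \frac{1}{38850}\right) = 39712 \left(- \frac{1}{38850}\right) = - \frac{19856}{19425}$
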